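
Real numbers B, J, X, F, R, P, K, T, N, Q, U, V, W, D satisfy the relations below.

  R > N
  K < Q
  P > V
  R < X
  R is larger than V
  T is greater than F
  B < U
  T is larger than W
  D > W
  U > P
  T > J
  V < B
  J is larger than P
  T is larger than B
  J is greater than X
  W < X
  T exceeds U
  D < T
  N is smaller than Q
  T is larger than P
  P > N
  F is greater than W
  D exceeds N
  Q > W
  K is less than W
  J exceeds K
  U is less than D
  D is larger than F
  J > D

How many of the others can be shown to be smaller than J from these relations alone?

From J the given relations immediately reach K, P, D, X.
From those, V, N, R, W, F, U — 10 in total.
From those, B — 11 in total.
No other element is forced below J by the given relations, so the count is 11.

11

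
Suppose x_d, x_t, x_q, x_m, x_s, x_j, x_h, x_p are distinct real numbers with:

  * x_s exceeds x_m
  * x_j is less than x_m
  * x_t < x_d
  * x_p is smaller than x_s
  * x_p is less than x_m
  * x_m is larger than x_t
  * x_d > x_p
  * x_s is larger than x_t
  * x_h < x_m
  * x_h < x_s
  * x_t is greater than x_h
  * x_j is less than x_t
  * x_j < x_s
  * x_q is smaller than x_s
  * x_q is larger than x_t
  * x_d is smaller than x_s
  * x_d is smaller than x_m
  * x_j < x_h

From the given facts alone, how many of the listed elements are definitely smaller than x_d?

The elements the relations force below x_d are x_j, x_p, x_h, x_t — no chain reaches any other.
That is 4.

4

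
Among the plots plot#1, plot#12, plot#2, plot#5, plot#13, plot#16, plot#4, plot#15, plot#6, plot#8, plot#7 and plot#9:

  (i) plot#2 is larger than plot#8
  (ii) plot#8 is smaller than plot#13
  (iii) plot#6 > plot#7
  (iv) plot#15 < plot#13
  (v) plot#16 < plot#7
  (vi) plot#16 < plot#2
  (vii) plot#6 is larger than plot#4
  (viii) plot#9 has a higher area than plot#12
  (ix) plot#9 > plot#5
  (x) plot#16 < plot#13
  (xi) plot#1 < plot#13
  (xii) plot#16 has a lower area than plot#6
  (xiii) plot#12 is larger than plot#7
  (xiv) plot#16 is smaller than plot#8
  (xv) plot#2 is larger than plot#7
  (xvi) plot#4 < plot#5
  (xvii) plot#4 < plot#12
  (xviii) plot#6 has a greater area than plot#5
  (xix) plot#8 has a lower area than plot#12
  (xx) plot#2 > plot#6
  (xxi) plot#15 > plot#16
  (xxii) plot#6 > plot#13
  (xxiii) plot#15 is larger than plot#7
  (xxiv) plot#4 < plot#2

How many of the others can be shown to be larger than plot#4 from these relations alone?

From plot#4 the given relations immediately reach plot#5, plot#12, plot#6, plot#2.
From those, plot#9 — 5 in total.
No other element is forced above plot#4 by the given relations, so the count is 5.

5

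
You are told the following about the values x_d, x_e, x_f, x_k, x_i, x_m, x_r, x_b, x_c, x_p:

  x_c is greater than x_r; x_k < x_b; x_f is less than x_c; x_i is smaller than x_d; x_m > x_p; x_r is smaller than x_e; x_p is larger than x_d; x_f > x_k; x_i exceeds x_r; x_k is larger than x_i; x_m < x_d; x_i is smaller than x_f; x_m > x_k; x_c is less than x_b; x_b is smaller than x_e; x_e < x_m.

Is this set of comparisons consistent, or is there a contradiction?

inconsistent

Chaining the given relations yields x_m < x_d < x_p, so x_m < x_p. But one relation states x_p < x_m. These cannot both hold.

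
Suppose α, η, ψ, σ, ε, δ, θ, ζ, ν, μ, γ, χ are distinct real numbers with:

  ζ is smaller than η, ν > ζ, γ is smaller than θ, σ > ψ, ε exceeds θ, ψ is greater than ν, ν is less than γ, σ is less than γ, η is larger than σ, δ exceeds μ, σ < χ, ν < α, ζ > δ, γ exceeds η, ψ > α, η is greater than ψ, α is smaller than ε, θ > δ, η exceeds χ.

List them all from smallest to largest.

μ < δ < ζ < ν < α < ψ < σ < χ < η < γ < θ < ε

Nothing is placed below μ, so it is least; from there μ < δ; δ < ζ; ζ < ν; ν < α; α < ψ; ψ < σ; σ < χ; χ < η; η < γ; γ < θ; θ < ε, each given directly.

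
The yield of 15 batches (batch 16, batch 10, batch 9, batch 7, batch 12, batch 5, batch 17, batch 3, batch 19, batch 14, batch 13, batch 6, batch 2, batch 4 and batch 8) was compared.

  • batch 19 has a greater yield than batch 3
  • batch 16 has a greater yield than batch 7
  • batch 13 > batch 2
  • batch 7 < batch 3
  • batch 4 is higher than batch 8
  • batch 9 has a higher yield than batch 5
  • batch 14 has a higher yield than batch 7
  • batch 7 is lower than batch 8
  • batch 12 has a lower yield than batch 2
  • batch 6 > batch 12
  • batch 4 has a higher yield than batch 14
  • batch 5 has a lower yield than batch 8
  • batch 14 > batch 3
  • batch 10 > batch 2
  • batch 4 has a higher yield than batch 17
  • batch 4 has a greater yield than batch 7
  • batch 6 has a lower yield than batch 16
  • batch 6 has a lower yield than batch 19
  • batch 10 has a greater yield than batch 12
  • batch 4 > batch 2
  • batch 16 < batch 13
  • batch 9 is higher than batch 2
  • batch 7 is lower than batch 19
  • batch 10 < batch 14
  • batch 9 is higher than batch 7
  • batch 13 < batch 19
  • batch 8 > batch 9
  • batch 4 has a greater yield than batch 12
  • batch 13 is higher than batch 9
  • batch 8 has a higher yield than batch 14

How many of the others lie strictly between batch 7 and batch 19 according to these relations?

4

The relations place batch 7 below batch 19. An element lies strictly between them when it is forced above batch 7 and also forced below batch 19.
Above batch 7: {batch 3, batch 14, batch 9, batch 16, batch 13, batch 8, batch 4}. Below batch 19: {batch 12, batch 2, batch 3, batch 5, batch 9, batch 6, batch 16, batch 13}.
Intersection: {batch 3, batch 9, batch 16, batch 13} — 4.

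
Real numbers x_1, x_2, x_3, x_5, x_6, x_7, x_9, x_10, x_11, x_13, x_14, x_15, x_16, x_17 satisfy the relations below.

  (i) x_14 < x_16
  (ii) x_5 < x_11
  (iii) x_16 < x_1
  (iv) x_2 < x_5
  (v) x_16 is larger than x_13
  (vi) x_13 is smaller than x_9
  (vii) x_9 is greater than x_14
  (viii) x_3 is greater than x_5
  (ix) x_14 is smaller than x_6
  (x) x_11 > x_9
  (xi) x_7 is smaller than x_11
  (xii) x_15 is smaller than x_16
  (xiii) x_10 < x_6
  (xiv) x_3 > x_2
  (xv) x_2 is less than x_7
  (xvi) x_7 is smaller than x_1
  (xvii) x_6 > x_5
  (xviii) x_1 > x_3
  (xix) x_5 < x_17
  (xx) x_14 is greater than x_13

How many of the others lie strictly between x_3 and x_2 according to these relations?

Chaining upward from x_2 reaches: x_5, x_17, x_7, x_11, x_6, x_1.
Chaining downward from x_3 reaches: x_5.
Strictly between x_2 and x_3 are those in both lists: x_5 — 1 element.

1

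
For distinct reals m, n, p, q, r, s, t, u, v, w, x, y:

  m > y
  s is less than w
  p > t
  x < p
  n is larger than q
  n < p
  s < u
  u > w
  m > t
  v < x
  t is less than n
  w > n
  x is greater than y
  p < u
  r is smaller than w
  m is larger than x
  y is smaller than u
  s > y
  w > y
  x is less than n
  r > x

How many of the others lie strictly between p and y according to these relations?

The relations place y below p. An element lies strictly between them when it is forced above y and also forced below p.
Above y: {x, s, r, n, w, m, u}. Below p: {q, v, t, x, n}.
Intersection: {x, n} — 2.

2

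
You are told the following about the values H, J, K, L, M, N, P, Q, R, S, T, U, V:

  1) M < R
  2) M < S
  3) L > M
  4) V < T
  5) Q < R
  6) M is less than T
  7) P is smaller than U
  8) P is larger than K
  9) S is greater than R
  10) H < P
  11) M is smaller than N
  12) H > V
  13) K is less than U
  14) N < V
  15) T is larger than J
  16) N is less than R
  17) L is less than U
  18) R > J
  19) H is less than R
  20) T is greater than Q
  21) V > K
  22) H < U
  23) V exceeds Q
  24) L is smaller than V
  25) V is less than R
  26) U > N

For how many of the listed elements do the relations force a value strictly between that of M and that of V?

2

The relations place M below V. An element lies strictly between them when it is forced above M and also forced below V.
Above M: {N, L, T, H, P, U, R, S}. Below V: {Q, K, N, L}.
Intersection: {N, L} — 2.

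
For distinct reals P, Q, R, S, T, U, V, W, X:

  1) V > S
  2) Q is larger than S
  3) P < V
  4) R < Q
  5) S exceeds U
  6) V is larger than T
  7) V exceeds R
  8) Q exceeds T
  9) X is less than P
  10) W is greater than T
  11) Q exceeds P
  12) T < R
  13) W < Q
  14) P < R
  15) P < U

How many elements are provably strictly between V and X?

Chaining upward from X reaches: P, U, R, S, Q.
Chaining downward from V reaches: T, P, U, R, S.
Strictly between X and V are those in both lists: P, U, R, S — 4 elements.

4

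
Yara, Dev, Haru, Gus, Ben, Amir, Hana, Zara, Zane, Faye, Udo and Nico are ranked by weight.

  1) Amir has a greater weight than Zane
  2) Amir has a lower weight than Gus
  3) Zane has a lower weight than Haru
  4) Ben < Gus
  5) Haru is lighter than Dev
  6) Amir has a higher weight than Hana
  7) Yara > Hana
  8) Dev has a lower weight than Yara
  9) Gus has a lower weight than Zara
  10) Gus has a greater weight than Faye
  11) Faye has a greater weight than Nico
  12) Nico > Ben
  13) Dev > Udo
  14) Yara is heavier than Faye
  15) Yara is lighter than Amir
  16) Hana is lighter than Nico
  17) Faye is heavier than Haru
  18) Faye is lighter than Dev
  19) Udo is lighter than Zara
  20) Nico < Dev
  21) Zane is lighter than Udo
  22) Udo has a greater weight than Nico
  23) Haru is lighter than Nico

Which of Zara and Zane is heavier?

Zara

The relevant relations are Zane < Haru; Haru < Nico; Nico < Faye; Faye < Dev; Dev < Yara; Yara < Amir; Amir < Gus; Gus < Zara.
Chaining these gives Zane < Haru < Nico < Faye < Dev < Yara < Amir < Gus < Zara.
So Zane < Zara; Zara is the heavier of the two.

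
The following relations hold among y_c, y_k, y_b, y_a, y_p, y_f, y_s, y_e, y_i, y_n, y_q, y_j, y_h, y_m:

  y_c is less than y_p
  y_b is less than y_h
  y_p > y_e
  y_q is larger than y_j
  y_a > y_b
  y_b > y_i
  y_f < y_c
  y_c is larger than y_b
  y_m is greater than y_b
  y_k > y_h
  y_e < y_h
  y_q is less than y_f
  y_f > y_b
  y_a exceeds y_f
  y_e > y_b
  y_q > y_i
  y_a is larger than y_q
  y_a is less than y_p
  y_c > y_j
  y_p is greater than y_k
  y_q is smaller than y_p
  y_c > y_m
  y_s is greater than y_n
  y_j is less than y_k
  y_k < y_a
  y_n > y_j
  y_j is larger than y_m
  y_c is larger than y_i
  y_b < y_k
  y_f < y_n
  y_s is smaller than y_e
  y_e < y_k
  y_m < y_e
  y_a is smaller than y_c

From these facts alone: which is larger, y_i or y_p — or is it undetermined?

The relevant relations are y_i < y_b; y_b < y_m; y_m < y_j; y_j < y_q; y_q < y_f; y_f < y_n; y_n < y_s; y_s < y_e; y_e < y_h; y_h < y_k; y_k < y_a; y_a < y_c; y_c < y_p.
Chaining these gives y_i < y_b < y_m < y_j < y_q < y_f < y_n < y_s < y_e < y_h < y_k < y_a < y_c < y_p.
So y_p is larger.

y_p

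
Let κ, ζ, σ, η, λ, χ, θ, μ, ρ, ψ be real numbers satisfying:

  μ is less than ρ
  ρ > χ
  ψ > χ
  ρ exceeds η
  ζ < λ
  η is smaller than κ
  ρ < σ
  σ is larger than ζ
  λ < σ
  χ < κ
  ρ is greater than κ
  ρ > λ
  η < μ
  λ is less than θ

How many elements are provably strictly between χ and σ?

2

Chaining upward from χ reaches: ψ, κ, ρ.
Chaining downward from σ reaches: η, ζ, κ, μ, λ, ρ.
Strictly between χ and σ are those in both lists: κ, ρ — 2 elements.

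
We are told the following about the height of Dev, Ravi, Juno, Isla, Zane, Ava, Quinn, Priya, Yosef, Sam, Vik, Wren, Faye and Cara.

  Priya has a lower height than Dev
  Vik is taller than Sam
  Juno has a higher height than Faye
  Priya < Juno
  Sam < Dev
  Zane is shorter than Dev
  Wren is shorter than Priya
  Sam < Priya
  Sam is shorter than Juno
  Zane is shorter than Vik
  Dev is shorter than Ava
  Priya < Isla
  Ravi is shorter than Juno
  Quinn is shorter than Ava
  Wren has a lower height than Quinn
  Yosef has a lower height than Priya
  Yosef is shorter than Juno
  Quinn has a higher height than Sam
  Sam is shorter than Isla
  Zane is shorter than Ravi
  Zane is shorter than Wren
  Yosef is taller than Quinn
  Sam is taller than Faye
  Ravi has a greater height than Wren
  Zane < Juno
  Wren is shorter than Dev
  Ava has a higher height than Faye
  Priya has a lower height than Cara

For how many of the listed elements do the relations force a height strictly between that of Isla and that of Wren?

The relations place Wren below Isla. An element lies strictly between them when it is forced above Wren and also forced below Isla.
Above Wren: {Quinn, Yosef, Priya, Dev, Ravi, Ava, Cara, Juno}. Below Isla: {Zane, Faye, Sam, Quinn, Yosef, Priya}.
Intersection: {Quinn, Yosef, Priya} — 3.

3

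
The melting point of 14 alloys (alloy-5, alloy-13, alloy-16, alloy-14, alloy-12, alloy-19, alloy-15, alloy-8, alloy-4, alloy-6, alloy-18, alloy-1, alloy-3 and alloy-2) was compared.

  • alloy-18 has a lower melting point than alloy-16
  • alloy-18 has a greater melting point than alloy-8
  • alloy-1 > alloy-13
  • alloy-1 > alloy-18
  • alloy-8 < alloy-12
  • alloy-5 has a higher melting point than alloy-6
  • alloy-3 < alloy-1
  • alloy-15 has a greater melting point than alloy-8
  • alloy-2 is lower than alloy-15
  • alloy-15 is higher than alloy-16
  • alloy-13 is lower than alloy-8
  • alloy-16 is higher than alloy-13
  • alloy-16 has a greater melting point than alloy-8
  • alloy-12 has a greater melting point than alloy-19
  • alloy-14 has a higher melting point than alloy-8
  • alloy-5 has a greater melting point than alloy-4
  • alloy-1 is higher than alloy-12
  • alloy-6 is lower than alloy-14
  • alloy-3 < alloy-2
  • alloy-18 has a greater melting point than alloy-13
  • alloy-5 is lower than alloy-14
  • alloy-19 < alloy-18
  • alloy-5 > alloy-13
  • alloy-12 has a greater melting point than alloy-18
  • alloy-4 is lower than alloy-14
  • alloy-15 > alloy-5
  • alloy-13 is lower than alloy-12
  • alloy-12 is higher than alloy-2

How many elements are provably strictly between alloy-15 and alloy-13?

Chaining upward from alloy-13 reaches: alloy-8, alloy-5, alloy-18, alloy-16, alloy-12, alloy-1, alloy-14.
Chaining downward from alloy-15 reaches: alloy-3, alloy-6, alloy-8, alloy-4, alloy-19, alloy-2, alloy-5, alloy-18, alloy-16.
Strictly between alloy-13 and alloy-15 are those in both lists: alloy-8, alloy-5, alloy-18, alloy-16 — 4 elements.

4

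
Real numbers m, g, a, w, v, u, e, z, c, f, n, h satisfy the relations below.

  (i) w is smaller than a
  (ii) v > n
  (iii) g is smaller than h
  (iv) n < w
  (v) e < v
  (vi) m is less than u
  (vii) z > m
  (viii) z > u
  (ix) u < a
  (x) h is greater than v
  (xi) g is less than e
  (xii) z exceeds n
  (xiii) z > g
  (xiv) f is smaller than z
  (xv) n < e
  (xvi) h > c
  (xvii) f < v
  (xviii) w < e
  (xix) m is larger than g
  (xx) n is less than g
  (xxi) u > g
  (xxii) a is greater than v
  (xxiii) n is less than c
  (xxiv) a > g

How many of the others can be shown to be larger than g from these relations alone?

The elements the relations force above g are m, e, u, v, a, h, z — no chain reaches any other.
That is 7.

7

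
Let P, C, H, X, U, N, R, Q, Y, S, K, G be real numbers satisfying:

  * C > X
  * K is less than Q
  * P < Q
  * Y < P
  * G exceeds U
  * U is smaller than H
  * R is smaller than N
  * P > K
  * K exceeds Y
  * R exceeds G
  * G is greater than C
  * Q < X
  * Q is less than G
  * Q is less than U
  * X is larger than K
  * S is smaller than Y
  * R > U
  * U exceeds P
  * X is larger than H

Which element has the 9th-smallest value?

C

Chaining the given pairs: S < Y < K < P < Q < U < H < X < C < G < R < N.
Counting 9 from the smallest end gives C.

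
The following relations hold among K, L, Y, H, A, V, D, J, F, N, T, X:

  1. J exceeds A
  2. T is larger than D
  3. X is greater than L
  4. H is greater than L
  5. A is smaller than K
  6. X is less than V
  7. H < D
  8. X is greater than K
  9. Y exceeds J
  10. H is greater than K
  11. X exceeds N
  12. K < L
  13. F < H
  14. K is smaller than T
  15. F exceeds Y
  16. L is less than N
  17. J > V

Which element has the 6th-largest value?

J

Piecing the relations together gives one ordering: A < K < L < N < X < V < J < Y < F < H < D < T.
Counting 6 from the largest end gives J.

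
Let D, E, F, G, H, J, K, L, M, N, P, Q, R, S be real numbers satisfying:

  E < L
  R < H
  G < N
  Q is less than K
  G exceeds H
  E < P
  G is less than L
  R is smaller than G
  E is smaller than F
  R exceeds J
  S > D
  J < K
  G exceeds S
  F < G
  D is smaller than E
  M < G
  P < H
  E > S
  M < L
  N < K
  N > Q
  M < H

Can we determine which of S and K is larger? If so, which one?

The relevant relations are S < E; E < P; P < H; H < G; G < N; N < K.
Chaining these gives S < E < P < H < G < N < K.
So K is larger.

K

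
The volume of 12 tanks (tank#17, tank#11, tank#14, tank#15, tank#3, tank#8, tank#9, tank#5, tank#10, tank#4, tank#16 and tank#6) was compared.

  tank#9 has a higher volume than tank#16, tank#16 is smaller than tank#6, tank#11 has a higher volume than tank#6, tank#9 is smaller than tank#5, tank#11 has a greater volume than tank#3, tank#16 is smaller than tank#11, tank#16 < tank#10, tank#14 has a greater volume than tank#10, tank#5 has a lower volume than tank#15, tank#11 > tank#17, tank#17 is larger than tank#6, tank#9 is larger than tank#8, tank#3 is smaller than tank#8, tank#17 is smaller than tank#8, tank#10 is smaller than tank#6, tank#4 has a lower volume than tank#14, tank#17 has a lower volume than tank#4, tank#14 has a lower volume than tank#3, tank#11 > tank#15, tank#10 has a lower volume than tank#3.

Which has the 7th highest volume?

The consecutive relations fix a unique order: tank#16 < tank#10 < tank#6 < tank#17 < tank#4 < tank#14 < tank#3 < tank#8 < tank#9 < tank#5 < tank#15 < tank#11.
The 7th largest is tank#14.

tank#14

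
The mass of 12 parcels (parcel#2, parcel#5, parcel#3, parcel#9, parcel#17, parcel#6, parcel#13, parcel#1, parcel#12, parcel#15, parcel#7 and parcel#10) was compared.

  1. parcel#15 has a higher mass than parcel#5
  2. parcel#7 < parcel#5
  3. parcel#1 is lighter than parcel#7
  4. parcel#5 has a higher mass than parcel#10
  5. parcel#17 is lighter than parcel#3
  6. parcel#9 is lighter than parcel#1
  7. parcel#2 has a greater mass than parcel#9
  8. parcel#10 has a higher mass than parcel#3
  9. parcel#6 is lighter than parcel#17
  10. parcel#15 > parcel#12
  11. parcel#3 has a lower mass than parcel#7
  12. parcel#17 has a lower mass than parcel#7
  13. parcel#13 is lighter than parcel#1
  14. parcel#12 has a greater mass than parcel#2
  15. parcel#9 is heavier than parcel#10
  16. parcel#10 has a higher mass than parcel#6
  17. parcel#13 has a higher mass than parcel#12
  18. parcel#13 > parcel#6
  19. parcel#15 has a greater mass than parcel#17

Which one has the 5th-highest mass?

The consecutive relations fix a unique order: parcel#6 < parcel#17 < parcel#3 < parcel#10 < parcel#9 < parcel#2 < parcel#12 < parcel#13 < parcel#1 < parcel#7 < parcel#5 < parcel#15.
The 5th largest is parcel#13.

parcel#13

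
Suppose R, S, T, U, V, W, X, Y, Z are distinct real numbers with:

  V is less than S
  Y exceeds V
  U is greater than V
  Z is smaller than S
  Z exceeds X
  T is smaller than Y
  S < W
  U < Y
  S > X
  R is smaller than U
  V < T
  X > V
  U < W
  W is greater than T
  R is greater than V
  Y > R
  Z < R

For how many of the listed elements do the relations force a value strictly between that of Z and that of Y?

Chaining upward from Z reaches: R, U, S, W.
Chaining downward from Y reaches: V, X, T, R, U.
Strictly between Z and Y are those in both lists: R, U — 2 elements.

2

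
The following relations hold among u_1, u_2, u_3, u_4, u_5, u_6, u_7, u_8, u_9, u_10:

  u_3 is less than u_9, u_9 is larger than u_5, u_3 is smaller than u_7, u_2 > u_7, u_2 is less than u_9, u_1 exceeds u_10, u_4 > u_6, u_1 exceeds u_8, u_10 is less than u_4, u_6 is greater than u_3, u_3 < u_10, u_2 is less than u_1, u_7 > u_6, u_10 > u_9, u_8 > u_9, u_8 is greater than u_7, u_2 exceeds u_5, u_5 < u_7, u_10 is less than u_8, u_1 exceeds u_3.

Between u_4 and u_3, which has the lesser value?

Chaining the given relations: u_3 < u_6 < u_7 < u_2 < u_9 < u_10 < u_4.
So u_3 < u_4; u_3 is the smaller of the two.

u_3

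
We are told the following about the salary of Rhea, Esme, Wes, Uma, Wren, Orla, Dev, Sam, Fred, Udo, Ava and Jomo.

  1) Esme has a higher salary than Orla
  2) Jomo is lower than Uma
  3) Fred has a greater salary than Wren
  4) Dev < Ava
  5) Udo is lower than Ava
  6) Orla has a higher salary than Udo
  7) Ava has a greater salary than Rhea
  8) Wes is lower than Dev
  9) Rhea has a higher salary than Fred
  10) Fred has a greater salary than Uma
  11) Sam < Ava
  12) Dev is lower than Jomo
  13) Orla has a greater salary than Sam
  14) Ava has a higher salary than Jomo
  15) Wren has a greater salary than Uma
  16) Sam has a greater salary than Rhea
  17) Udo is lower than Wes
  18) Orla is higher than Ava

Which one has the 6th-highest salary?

Fred

Chaining the given pairs: Udo < Wes < Dev < Jomo < Uma < Wren < Fred < Rhea < Sam < Ava < Orla < Esme.
The 6th largest is Fred.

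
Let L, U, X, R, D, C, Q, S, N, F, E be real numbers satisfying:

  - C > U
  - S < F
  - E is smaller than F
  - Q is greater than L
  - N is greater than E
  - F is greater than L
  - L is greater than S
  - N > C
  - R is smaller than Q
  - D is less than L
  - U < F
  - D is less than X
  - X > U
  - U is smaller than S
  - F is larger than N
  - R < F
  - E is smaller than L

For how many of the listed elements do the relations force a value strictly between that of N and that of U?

The relations place U below N. An element lies strictly between them when it is forced above U and also forced below N.
Above U: {C, S, X, L, F, Q}. Below N: {E, C}.
Intersection: {C} — 1.

1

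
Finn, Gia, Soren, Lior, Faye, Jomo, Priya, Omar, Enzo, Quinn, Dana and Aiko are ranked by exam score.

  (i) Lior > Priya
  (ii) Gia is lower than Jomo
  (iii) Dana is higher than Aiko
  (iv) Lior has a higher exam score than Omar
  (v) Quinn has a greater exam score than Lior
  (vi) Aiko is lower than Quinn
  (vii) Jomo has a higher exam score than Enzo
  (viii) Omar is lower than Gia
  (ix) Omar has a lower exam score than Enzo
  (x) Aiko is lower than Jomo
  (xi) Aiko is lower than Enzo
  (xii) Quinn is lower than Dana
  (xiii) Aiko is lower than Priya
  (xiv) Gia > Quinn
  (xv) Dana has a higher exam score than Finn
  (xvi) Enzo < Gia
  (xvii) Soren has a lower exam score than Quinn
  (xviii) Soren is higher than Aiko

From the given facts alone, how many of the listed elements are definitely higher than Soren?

Directly above Soren: Quinn.
One step further: Gia, Dana (3 so far).
One step further: Jomo (4 so far).
No other element is forced above Soren by the given relations, so the count is 4.

4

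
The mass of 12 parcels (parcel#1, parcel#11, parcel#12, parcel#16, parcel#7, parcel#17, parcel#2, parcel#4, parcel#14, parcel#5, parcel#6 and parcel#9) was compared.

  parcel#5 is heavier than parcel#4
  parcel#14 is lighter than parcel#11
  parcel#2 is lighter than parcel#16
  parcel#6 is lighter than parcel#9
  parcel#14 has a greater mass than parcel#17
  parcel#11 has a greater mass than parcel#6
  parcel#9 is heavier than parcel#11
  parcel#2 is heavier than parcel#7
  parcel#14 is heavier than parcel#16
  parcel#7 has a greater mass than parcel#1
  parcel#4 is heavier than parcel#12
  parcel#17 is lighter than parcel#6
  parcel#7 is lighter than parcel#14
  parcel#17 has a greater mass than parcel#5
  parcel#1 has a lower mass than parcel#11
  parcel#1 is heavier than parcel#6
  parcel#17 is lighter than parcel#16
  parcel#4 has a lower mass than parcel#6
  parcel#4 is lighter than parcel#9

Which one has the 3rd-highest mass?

parcel#14

The consecutive relations fix a unique order: parcel#12 < parcel#4 < parcel#5 < parcel#17 < parcel#6 < parcel#1 < parcel#7 < parcel#2 < parcel#16 < parcel#14 < parcel#11 < parcel#9.
Counting 3 from the largest end gives parcel#14.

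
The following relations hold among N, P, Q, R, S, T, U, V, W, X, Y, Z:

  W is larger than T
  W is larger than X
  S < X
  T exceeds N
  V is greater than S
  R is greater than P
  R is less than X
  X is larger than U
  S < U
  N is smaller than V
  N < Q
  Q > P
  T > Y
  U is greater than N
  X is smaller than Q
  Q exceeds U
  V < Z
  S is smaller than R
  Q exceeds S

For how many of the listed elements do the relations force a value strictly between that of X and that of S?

2

Chaining upward from S reaches: V, R, Z, U, Q, W.
Chaining downward from X reaches: N, P, R, U.
Strictly between S and X are those in both lists: R, U — 2 elements.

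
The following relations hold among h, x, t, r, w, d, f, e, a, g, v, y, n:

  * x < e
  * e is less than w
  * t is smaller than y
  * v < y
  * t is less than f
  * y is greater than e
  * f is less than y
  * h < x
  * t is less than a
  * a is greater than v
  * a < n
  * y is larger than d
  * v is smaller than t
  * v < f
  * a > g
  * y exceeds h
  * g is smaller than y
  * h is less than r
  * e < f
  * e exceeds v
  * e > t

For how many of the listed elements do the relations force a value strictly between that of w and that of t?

The relations place t below w. An element lies strictly between them when it is forced above t and also forced below w.
Above t: {e, f, a, n, y}. Below w: {v, h, x, e}.
Intersection: {e} — 1.

1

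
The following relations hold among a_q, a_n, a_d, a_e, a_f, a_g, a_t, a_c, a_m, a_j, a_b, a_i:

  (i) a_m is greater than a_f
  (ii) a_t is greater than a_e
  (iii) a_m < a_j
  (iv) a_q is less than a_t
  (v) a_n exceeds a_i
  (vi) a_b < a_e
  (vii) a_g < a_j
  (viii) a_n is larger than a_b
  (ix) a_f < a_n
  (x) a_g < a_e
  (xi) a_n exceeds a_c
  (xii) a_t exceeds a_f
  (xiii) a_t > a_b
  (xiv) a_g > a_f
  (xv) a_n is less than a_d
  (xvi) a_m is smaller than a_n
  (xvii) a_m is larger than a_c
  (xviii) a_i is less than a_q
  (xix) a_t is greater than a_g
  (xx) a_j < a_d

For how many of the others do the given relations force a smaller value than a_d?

From a_d the given relations immediately reach a_j, a_n.
From those, a_i, a_f, a_b, a_c, a_m, a_g — 8 in total.
No other element is forced below a_d by the given relations, so the count is 8.

8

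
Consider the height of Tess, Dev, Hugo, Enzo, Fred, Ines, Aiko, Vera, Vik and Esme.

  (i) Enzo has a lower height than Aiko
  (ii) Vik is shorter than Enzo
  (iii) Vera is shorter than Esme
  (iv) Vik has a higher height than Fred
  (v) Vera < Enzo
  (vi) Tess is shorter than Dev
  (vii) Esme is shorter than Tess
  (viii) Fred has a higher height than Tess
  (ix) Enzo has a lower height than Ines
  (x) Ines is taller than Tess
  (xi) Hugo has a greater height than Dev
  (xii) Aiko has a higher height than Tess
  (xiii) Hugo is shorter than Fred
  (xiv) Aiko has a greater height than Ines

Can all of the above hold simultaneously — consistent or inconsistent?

consistent

The single ordering Vera < Esme < Tess < Dev < Hugo < Fred < Vik < Enzo < Ines < Aiko satisfies every listed relation, so no contradiction arises.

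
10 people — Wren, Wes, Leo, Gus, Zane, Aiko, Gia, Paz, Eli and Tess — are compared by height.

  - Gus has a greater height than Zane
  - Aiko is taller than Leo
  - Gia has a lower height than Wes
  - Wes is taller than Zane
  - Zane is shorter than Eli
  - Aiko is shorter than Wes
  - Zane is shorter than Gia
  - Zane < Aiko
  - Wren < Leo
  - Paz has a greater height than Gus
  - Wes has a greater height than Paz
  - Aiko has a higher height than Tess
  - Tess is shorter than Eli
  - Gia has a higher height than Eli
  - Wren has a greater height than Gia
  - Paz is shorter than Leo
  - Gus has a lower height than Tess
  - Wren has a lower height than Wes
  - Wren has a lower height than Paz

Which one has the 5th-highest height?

Wren

Chaining the given pairs: Zane < Gus < Tess < Eli < Gia < Wren < Paz < Leo < Aiko < Wes.
Counting 5 from the largest end gives Wren.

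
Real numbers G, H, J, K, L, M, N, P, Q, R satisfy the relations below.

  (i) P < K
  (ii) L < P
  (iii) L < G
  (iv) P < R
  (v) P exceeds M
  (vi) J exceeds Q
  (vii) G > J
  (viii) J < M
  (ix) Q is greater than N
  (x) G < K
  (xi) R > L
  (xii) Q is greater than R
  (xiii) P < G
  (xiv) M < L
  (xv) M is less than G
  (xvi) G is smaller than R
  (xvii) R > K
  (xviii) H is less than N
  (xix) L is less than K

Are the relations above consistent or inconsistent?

inconsistent

Chaining the given relations yields Q < J < M < L < P < G < K < R, so Q < R. But one relation states R < Q. These cannot both hold.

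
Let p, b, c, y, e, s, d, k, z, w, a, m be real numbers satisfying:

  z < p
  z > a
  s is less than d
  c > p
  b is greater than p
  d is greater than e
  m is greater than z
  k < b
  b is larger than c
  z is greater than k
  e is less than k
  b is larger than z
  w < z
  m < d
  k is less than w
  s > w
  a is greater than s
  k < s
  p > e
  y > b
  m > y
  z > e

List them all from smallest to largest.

Nothing is placed below e, so it is least; from there e < k; k < w; w < s; s < a; a < z; z < p; p < c; c < b; b < y; y < m; m < d, each given directly.

e < k < w < s < a < z < p < c < b < y < m < d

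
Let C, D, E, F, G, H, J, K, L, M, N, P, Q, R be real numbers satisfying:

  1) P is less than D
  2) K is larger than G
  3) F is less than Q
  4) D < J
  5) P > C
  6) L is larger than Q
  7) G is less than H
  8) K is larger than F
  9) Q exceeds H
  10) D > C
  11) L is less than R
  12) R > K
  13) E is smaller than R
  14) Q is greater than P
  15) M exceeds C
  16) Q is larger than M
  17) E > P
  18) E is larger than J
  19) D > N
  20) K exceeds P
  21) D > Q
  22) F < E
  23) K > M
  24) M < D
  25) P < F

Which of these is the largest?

R

Chaining downward from R: directly below it, K, L, E; then G, P, M, F, Q, J; then C, H, D; then N.
That covers every other element, and nothing is given above R, so R is the largest.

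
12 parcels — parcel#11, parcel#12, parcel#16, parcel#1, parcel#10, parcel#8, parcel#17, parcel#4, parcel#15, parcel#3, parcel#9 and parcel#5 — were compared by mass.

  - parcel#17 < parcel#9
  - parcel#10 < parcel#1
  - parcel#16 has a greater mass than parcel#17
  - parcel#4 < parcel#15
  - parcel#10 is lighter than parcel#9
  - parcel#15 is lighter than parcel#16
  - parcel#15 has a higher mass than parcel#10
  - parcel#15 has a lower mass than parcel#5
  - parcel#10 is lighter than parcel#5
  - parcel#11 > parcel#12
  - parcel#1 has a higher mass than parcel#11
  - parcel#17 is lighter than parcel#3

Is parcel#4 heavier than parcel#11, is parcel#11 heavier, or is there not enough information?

undetermined

Following every chain through parcel#4: above parcel#4 we get parcel#15, parcel#5, parcel#16.
parcel#11 is not reached, and no chain runs the other way from parcel#11 to parcel#4.
So the given relations leave the order of parcel#4 and parcel#11 undetermined.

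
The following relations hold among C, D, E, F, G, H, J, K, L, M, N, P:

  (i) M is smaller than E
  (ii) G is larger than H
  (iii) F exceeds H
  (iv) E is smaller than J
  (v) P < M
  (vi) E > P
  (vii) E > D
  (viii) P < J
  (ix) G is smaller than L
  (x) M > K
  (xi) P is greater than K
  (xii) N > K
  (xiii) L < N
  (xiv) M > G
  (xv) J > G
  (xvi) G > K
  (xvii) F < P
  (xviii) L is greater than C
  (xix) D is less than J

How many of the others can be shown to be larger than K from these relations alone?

Directly above K: G, P, M, N.
One step further: L, E, J (7 so far).
Nothing else is reachable above K; 7 in all.

7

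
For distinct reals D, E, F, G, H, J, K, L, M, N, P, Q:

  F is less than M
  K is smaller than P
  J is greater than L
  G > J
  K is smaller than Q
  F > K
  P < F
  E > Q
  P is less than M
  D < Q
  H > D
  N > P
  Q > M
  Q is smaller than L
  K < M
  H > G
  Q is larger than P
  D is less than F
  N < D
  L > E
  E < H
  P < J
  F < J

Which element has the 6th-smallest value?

Chaining the given pairs: K < P < N < D < F < M < Q < E < L < J < G < H.
The 6th smallest is M.

M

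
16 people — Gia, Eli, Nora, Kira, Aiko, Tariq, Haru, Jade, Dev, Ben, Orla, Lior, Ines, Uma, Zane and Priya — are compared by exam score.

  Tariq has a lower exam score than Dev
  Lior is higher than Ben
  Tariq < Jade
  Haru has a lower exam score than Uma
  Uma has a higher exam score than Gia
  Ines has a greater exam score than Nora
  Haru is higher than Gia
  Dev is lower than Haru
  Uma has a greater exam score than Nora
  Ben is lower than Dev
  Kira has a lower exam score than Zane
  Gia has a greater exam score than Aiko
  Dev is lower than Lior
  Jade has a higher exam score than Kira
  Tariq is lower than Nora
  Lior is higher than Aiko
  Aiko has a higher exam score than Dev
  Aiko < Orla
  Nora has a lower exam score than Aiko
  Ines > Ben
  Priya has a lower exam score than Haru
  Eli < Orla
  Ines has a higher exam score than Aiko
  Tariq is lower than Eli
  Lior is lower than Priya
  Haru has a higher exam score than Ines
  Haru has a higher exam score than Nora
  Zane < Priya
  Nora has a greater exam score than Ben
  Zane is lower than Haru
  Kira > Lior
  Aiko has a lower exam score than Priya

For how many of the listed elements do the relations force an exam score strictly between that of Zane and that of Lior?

1

The relations place Lior below Zane. An element lies strictly between them when it is forced above Lior and also forced below Zane.
Above Lior: {Kira, Jade, Priya, Haru, Uma}. Below Zane: {Ben, Tariq, Nora, Dev, Aiko, Kira}.
Intersection: {Kira} — 1.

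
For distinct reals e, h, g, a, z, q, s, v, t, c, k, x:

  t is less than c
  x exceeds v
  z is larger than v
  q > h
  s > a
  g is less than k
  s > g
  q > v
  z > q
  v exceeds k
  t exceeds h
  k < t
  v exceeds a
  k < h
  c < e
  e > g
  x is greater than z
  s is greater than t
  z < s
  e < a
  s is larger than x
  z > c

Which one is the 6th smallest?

e

The consecutive relations fix a unique order: g < k < h < t < c < e < a < v < q < z < x < s.
The 6th smallest is e.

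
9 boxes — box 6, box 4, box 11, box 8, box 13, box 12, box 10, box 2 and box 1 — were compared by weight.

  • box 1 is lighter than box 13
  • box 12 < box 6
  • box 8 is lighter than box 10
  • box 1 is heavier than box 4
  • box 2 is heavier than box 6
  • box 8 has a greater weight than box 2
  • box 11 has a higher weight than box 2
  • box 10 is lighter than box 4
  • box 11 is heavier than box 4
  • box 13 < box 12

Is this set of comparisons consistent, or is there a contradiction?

We have box 2 < box 8 stated directly, yet also box 8 < box 10 < box 4 < box 1 < box 13 < box 12 < box 6 < box 2 by chaining the others — so box 8 < box 2. Contradiction.

inconsistent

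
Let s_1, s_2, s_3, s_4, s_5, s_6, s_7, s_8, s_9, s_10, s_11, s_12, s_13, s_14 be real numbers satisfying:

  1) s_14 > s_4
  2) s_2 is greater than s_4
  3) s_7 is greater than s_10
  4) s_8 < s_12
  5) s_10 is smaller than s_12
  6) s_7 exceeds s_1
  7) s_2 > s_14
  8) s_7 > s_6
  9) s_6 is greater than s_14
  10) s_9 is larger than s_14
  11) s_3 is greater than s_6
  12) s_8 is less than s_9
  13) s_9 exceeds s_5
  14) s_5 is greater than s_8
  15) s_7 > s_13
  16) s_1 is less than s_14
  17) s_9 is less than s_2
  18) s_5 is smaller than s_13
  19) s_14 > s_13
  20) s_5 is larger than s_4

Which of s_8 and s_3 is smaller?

s_8 < s_5 and s_5 < s_13 give s_8 < s_13.
Then s_13 < s_14 extends the chain to s_14.
Then s_14 < s_6 extends the chain to s_6.
With s_6 < s_3: s_8 < s_5 < s_13 < s_14 < s_6 < s_3.
So s_8 < s_3; s_8 is the smaller of the two.

s_8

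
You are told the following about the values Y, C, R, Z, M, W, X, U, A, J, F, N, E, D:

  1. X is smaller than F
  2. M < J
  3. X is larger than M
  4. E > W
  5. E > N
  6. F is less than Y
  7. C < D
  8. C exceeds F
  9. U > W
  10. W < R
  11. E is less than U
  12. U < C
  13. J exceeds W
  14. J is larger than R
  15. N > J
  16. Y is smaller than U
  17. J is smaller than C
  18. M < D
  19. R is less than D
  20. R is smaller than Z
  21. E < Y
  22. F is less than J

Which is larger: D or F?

F < J and J < N give F < N.
Then N < E extends the chain to E.
With E < Y: F < J < N < E < Y.
Then Y < U extends the chain to U.
Then U < C extends the chain to C.
With C < D: F < J < N < E < Y < U < C < D.
So F < D; D is the larger of the two.

D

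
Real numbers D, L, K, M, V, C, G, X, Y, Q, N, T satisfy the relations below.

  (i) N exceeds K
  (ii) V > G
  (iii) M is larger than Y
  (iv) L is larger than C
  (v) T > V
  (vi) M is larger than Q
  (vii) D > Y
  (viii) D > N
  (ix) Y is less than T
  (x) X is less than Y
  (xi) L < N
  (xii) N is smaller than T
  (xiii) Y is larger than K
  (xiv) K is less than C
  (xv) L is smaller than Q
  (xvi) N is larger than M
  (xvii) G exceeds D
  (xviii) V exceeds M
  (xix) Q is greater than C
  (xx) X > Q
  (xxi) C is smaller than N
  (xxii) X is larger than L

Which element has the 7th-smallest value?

Piecing the relations together gives one ordering: K < C < L < Q < X < Y < M < N < D < G < V < T.
Counting 7 from the smallest end gives M.

M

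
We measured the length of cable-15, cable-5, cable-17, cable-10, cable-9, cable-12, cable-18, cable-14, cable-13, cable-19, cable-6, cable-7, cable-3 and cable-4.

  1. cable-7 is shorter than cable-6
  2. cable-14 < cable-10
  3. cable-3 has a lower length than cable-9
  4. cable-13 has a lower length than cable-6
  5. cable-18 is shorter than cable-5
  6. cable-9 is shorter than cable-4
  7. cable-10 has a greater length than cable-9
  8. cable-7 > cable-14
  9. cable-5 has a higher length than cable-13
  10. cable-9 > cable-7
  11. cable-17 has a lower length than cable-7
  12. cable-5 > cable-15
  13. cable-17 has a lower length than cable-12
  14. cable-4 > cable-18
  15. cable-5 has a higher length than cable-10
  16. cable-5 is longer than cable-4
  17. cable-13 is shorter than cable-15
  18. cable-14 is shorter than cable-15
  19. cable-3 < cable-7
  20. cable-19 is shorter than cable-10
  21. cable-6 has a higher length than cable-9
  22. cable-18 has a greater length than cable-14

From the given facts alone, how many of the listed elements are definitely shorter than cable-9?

Directly below cable-9: cable-3, cable-7.
One step further: cable-14, cable-17 (4 so far).
Nothing else is reachable below cable-9; 4 in all.

4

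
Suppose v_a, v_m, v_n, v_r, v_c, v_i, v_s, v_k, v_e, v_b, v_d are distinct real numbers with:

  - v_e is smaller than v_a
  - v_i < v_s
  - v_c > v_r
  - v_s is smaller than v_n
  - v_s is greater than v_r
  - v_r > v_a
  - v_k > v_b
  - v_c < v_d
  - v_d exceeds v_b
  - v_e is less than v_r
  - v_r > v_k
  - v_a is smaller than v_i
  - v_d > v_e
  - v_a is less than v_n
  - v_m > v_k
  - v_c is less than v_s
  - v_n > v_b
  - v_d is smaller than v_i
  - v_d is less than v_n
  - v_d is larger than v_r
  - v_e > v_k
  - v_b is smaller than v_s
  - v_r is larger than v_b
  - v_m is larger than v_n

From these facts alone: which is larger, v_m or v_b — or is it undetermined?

v_m

v_b < v_k and v_k < v_e give v_b < v_e.
Then v_e < v_a extends the chain to v_a.
Then v_a < v_r extends the chain to v_r.
Then v_r < v_c extends the chain to v_c.
With v_c < v_d: v_b < v_k < v_e < v_a < v_r < v_c < v_d.
With v_d < v_i: v_b < v_k < v_e < v_a < v_r < v_c < v_d < v_i.
Then v_i < v_s extends the chain to v_s.
Then v_s < v_n extends the chain to v_n.
With v_n < v_m: v_b < v_k < v_e < v_a < v_r < v_c < v_d < v_i < v_s < v_n < v_m.
So v_m is larger.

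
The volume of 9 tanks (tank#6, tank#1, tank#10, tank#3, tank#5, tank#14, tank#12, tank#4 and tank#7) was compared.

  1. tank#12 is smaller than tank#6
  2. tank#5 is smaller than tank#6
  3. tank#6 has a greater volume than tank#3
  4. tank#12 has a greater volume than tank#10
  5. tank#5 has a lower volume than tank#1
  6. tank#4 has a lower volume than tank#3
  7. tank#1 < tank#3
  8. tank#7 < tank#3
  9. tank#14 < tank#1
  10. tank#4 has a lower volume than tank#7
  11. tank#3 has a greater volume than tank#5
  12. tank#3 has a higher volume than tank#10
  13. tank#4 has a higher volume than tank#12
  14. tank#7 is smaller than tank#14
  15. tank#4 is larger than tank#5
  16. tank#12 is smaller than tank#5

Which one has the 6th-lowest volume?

tank#14

Chaining the given pairs: tank#10 < tank#12 < tank#5 < tank#4 < tank#7 < tank#14 < tank#1 < tank#3 < tank#6.
The 6th smallest is tank#14.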